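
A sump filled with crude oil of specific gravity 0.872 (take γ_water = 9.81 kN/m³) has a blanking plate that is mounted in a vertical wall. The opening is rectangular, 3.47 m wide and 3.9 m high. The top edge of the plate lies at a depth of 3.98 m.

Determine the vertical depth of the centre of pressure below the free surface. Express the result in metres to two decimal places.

h_p = 6.14 m

γ = 0.872 × 9.81 = 8.55432 kN/m³.
The centroid lies 3.9/2 = 1.95 m below the top edge, so the centroid depth is h_c = 3.98 + 1.95 = 5.93 m.
A = 3.47 × 3.9 = 13.533 m².
Resultant F = γ·h_c·A = 8.55432 × 5.93 × 13.533 = 686.49 kN.
I_c = b·h³/12 = 3.47 × 3.9³/12 = 17.1531 m⁴.
Centre of pressure: y_p = y_c + I_c/(y_c·A) = 5.93 + 17.1531/(5.93 × 13.533) = 5.93 + 0.213744 = 6.14374 m along the plane.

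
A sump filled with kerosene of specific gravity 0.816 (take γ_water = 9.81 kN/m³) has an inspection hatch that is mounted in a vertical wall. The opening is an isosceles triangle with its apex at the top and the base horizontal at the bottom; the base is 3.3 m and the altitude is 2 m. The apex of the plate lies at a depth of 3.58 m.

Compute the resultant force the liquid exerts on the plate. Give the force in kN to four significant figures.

F ≈ 129.8 kN

γ = 0.816 × 9.81 = 8.00496 kN/m³.
With the apex up, the centroid sits 2h/3 = 2 × 2/3 = 1.33333 m below the apex, so the centroid depth is h_c = 3.58 + 1.33333 = 4.91333 m.
A = ½ × 3.3 × 2 = 3.3 m².
Resultant F = γ·h_c·A = 8.00496 × 4.91333 × 3.3 = 129.792 kN.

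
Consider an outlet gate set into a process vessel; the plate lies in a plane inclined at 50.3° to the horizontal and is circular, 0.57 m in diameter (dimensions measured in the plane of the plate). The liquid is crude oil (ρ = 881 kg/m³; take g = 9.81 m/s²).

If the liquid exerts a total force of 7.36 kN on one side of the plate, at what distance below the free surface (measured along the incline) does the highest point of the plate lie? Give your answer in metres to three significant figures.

γ = ρg = 881 × 9.81 / 1000 = 8.64261 kN/m³.
A = π(0.285)² = 0.255176 m².
From F = γ·h_c·A, the centroid depth is h_c = 7.36/(8.64261 × 0.255176) = 3.33728 m.
Let θ = 50.3° be the plate's angle to the horizontal; measure y along the incline from where the plane meets the free surface. Vertical depth h = y·sinθ with sinθ = 0.769400.
Along the incline, y_c = h_c/sinθ = 3.33728/0.769400 = 4.33751 m.
The centroid is at the centre, 0.285 m below the top of the plate, so the highest point sits at y_top = 4.33751 − 0.285 = 4.05251 m along the incline.

y_top ≈ 4.05 m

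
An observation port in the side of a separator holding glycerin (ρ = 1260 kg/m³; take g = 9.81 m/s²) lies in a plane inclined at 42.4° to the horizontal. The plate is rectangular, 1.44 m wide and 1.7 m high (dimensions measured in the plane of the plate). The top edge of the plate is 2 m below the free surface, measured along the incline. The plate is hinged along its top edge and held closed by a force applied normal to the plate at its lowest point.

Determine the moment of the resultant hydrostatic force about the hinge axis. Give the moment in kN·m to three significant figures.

γ = ρg = 1260 × 9.81 / 1000 = 12.3606 kN/m³.
Let θ = 42.4° be the plate's angle to the horizontal; measure y along the incline from where the plane meets the free surface. Vertical depth h = y·sinθ with sinθ = 0.674302.
The centroid lies 1.7/2 = 0.85 m below the top edge, so y_c = 2 + 0.85 = 2.85 m and h_c = 2.85 × 0.674302 = 1.92176 m.
A = 1.44 × 1.7 = 2.448 m².
Resultant F = γ·h_c·A = 12.3606 × 1.92176 × 2.448 = 58.1501 kN.
I_c = b·h³/12 = 1.44 × 1.7³/12 = 0.58956 m⁴.
Centre of pressure: y_p = y_c + I_c/(y_c·A) = 2.85 + 0.58956/(2.85 × 2.448) = 2.85 + 0.0845029 = 2.9345 m along the plane.
The resultant acts 0.85 + 0.0845029 = 0.934503 m (along the plate) below the hinge at the top edge, so the moment about the hinge is M = F × 0.934503 = 58.1501 × 0.934503 = 54.3414 kN·m.

M ≈ 54.3 kN·m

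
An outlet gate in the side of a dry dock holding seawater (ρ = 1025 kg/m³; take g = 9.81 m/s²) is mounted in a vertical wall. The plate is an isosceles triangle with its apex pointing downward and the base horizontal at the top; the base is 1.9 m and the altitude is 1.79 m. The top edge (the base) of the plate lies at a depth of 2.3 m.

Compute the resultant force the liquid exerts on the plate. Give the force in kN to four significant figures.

γ = ρg = 1025 × 9.81 / 1000 = 10.05525 kN/m³.
With the apex down, the centroid sits h/3 = 1.79/3 = 0.596667 m below the base (the top edge), so the centroid depth is h_c = 2.3 + 0.596667 = 2.89667 m.
A = ½ × 1.9 × 1.79 = 1.7005 m².
Resultant F = γ·h_c·A = 10.05525 × 2.89667 × 1.7005 = 49.53 kN.

F ≈ 49.53 kN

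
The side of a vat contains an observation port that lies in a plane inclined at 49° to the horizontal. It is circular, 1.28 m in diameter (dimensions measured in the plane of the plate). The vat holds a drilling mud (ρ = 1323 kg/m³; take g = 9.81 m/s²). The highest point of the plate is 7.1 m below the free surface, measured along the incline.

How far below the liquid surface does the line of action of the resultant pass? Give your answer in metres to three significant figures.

h_p = 5.85 m

γ = ρg = 1323 × 9.81 / 1000 = 12.97863 kN/m³.
Let θ = 49° be the plate's angle to the horizontal; measure y along the incline from where the plane meets the free surface. Vertical depth h = y·sinθ with sinθ = 0.754710.
The centroid is at the centre, 0.64 m below the top of the plate, so y_c = 7.1 + 0.64 = 7.74 m and h_c = 7.74 × 0.754710 = 5.84146 m.
A = π(0.64)² = 1.2868 m².
Resultant F = γ·h_c·A = 12.97863 × 5.84146 × 1.2868 = 97.5576 kN.
I_c = πr⁴/4 = π × 0.64⁴/4 = 0.131768 m⁴.
Centre of pressure: y_p = y_c + I_c/(y_c·A) = 7.74 + 0.131768/(7.74 × 1.2868) = 7.74 + 0.0132299 = 7.75323 m along the plane.
Vertically, h_p = y_p·sinθ = 7.75323 × 0.754710 = 5.85144 m.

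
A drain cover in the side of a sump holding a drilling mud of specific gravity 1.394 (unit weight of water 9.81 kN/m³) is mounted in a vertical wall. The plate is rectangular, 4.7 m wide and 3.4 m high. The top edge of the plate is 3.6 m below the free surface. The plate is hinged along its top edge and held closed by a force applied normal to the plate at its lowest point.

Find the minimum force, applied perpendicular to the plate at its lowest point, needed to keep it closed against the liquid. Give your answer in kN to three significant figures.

P ≈ 641 kN

γ = 1.394 × 9.81 = 13.67514 kN/m³.
The centroid lies 3.4/2 = 1.7 m below the top edge, so the centroid depth is h_c = 3.6 + 1.7 = 5.3 m.
A = 4.7 × 3.4 = 15.98 m².
Resultant F = γ·h_c·A = 13.67514 × 5.3 × 15.98 = 1158.2 kN.
I_c = b·h³/12 = 4.7 × 3.4³/12 = 15.3941 m⁴.
Centre of pressure: y_p = y_c + I_c/(y_c·A) = 5.3 + 15.3941/(5.3 × 15.98) = 5.3 + 0.181761 = 5.48176 m along the plane.
The resultant acts 1.7 + 0.181761 = 1.88176 m (along the plate) below the hinge at the top edge, so the moment about the hinge is M = F × 1.88176 = 1158.2 × 1.88176 = 2179.45 kN·m.
A normal force at the bottom, 3.4 m from the hinge, must supply this moment: P = 2179.45/3.4 = 641.015 kN.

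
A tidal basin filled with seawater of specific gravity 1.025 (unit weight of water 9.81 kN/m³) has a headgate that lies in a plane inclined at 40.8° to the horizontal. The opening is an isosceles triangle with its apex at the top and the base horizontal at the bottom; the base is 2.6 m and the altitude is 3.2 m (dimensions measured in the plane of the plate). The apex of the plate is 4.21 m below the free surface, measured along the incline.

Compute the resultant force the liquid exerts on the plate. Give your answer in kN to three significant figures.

γ = 1.025 × 9.81 = 10.05525 kN/m³.
Let θ = 40.8° be the plate's angle to the horizontal; measure y along the incline from where the plane meets the free surface. Vertical depth h = y·sinθ with sinθ = 0.653421.
With the apex up, the centroid sits 2h/3 = 2 × 3.2/3 = 2.13333 m below the apex, so y_c = 4.21 + 2.13333 = 6.34333 m and h_c = 6.34333 × 0.653421 = 4.14487 m.
A = ½ × 2.6 × 3.2 = 4.16 m².
Resultant F = γ·h_c·A = 10.05525 × 4.14487 × 4.16 = 173.379 kN.

F ≈ 173 kN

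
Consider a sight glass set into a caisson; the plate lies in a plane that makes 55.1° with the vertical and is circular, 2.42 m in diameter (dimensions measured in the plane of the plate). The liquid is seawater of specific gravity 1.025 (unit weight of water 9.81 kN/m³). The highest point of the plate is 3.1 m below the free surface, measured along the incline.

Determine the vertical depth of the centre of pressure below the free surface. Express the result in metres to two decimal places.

h_p = 2.51 m

γ = 1.025 × 9.81 = 10.05525 kN/m³.
The plate makes 55.1° with the vertical, i.e. θ = 90° − 55.1° = 34.9° to the horizontal. Measuring y along the incline from the free-surface line, vertical depth h = y·sinθ with sinθ = 0.572146.
The centroid is at the centre, 1.21 m below the top of the plate, so y_c = 3.1 + 1.21 = 4.31 m and h_c = 4.31 × 0.572146 = 2.46595 m.
A = π(1.21)² = 4.59961 m².
Resultant F = γ·h_c·A = 10.05525 × 2.46595 × 4.59961 = 114.051 kN.
I_c = πr⁴/4 = π × 1.21⁴/4 = 1.68357 m⁴.
Centre of pressure: y_p = y_c + I_c/(y_c·A) = 4.31 + 1.68357/(4.31 × 4.59961) = 4.31 + 0.0849245 = 4.39492 m along the plane.
Vertically, h_p = y_p·sinθ = 4.39492 × 0.572146 = 2.51454 m.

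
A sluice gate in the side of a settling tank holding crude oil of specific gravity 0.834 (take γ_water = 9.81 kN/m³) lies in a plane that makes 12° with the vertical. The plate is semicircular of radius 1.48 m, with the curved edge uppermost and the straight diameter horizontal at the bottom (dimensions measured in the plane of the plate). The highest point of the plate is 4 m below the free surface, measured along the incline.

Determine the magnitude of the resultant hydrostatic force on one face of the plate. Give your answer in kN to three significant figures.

F ≈ 134 kN

γ = 0.834 × 9.81 = 8.18154 kN/m³.
The plate makes 12° with the vertical, i.e. θ = 90° − 12° = 78° to the horizontal. Measuring y along the incline from the free-surface line, vertical depth h = y·sinθ with sinθ = 0.978148.
The centroid lies 4r/(3π) = 0.628132 m above the diameter, so r − 4r/(3π) = 1.48 − 0.628132 = 0.851868 m below the topmost point, so y_c = 4 + 0.851868 = 4.85187 m and h_c = 4.85187 × 0.978148 = 4.74585 m.
A = πr²/2 = π × 1.48²/2 = 3.44067 m².
Resultant F = γ·h_c·A = 8.18154 × 4.74585 × 3.44067 = 133.596 kN.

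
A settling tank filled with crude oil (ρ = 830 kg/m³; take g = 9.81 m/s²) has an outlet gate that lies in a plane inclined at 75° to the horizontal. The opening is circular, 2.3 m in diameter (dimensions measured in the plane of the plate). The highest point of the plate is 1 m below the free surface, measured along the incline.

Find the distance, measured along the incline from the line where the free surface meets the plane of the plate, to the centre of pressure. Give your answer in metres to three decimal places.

γ = ρg = 830 × 9.81 / 1000 = 8.1423 kN/m³.
Let θ = 75° be the plate's angle to the horizontal; measure y along the incline from where the plane meets the free surface. Vertical depth h = y·sinθ with sinθ = 0.965926.
The centroid is at the centre, 1.15 m below the top of the plate, so y_c = 1 + 1.15 = 2.15 m and h_c = 2.15 × 0.965926 = 2.07674 m.
A = π(1.15)² = 4.15476 m².
Resultant F = γ·h_c·A = 8.1423 × 2.07674 × 4.15476 = 70.2547 kN.
I_c = πr⁴/4 = π × 1.15⁴/4 = 1.37367 m⁴.
Centre of pressure: y_p = y_c + I_c/(y_c·A) = 2.15 + 1.37367/(2.15 × 4.15476) = 2.15 + 0.153779 = 2.30378 m along the plane.

y_p = 2.304 m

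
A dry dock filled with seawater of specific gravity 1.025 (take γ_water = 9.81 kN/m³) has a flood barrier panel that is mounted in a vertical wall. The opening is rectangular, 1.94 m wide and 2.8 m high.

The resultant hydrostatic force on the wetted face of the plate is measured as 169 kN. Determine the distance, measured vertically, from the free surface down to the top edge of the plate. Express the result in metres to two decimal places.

d_top ≈ 1.69 m

γ = 1.025 × 9.81 = 10.05525 kN/m³.
A = 1.94 × 2.8 = 5.432 m².
From F = γ·h_c·A, the centroid depth is h_c = 169/(10.05525 × 5.432) = 3.0941 m.
The centroid lies 2.8/2 = 1.4 m below the top edge, so the top edge sits at h_top = 3.0941 − 1.4 = 1.6941 m below the surface.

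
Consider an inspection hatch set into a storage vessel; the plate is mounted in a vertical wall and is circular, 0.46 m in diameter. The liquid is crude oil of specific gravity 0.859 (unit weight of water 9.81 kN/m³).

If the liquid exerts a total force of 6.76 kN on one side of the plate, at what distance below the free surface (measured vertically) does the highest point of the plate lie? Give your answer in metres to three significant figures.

γ = 0.859 × 9.81 = 8.42679 kN/m³.
A = π(0.23)² = 0.16619 m².
From F = γ·h_c·A, the centroid depth is h_c = 6.76/(8.42679 × 0.16619) = 4.82703 m.
The centroid is at the centre, 0.23 m below the top of the plate, so the highest point sits at h_top = 4.82703 − 0.23 = 4.59703 m below the surface.

d_top ≈ 4.60 m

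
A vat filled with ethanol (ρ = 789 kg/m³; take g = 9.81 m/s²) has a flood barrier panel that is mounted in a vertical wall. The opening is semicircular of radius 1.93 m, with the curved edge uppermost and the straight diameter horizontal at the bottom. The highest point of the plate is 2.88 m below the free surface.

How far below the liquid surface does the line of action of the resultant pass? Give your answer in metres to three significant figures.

γ = ρg = 789 × 9.81 / 1000 = 7.74009 kN/m³.
The centroid lies 4r/(3π) = 0.819117 m above the diameter, so r − 4r/(3π) = 1.93 − 0.819117 = 1.11088 m below the topmost point, so the centroid depth is h_c = 2.88 + 1.11088 = 3.99088 m.
A = πr²/2 = π × 1.93²/2 = 5.85106 m².
Resultant F = γ·h_c·A = 7.74009 × 3.99088 × 5.85106 = 180.738 kN.
I_c = (π/8 − 8/(9π))·r⁴ = 0.109757 × 1.93⁴ = 1.52287 m⁴.
Centre of pressure: y_p = y_c + I_c/(y_c·A) = 3.99088 + 1.52287/(3.99088 × 5.85106) = 3.99088 + 0.0652168 = 4.0561 m along the plane.

h_p = 4.06 m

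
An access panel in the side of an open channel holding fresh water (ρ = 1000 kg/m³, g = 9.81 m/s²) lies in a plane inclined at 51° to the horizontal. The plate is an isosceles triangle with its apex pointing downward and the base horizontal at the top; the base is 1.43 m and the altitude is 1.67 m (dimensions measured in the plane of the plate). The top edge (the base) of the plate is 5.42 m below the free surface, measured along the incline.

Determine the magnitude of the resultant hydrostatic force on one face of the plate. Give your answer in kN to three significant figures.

F ≈ 54.4 kN

γ = ρg = 1000 × 9.81 = 9810 N/m³ = 9.81 kN/m³.
Let θ = 51° be the plate's angle to the horizontal; measure y along the incline from where the plane meets the free surface. Vertical depth h = y·sinθ with sinθ = 0.777146.
With the apex down, the centroid sits h/3 = 1.67/3 = 0.556667 m below the base (the top edge), so y_c = 5.42 + 0.556667 = 5.97667 m and h_c = 5.97667 × 0.777146 = 4.64475 m.
A = ½ × 1.43 × 1.67 = 1.19405 m².
Resultant F = γ·h_c·A = 9.81 × 4.64475 × 1.19405 = 54.4069 kN.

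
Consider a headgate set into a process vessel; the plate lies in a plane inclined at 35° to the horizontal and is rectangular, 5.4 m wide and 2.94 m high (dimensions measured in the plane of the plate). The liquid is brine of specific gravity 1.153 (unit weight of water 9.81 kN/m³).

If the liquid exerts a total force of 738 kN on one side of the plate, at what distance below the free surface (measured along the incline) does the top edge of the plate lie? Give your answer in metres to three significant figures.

y_top ≈ 5.70 m

γ = 1.153 × 9.81 = 11.31093 kN/m³.
A = 5.4 × 2.94 = 15.876 m².
From F = γ·h_c·A, the centroid depth is h_c = 738/(11.31093 × 15.876) = 4.10976 m.
Let θ = 35° be the plate's angle to the horizontal; measure y along the incline from where the plane meets the free surface. Vertical depth h = y·sinθ with sinθ = 0.573576.
Along the incline, y_c = h_c/sinθ = 4.10976/0.573576 = 7.16515 m.
The centroid lies 2.94/2 = 1.47 m below the top edge, so the top edge sits at y_top = 7.16515 − 1.47 = 5.69515 m along the incline.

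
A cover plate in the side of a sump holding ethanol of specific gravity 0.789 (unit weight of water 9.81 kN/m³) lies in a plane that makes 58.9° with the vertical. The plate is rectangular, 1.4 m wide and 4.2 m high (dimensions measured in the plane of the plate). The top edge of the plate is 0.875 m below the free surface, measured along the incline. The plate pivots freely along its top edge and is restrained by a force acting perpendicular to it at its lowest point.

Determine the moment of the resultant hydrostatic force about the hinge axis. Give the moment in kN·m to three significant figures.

M ≈ 181 kN·m

γ = 0.789 × 9.81 = 7.74009 kN/m³.
The plate makes 58.9° with the vertical, i.e. θ = 90° − 58.9° = 31.1° to the horizontal. Measuring y along the incline from the free-surface line, vertical depth h = y·sinθ with sinθ = 0.516533.
The centroid lies 4.2/2 = 2.1 m below the top edge, so y_c = 0.875 + 2.1 = 2.975 m and h_c = 2.975 × 0.516533 = 1.53669 m.
A = 1.4 × 4.2 = 5.88 m².
Resultant F = γ·h_c·A = 7.74009 × 1.53669 × 5.88 = 69.9374 kN.
I_c = b·h³/12 = 1.4 × 4.2³/12 = 8.6436 m⁴.
Centre of pressure: y_p = y_c + I_c/(y_c·A) = 2.975 + 8.6436/(2.975 × 5.88) = 2.975 + 0.494118 = 3.46912 m along the plane.
The resultant acts 2.1 + 0.494118 = 2.59412 m (along the plate) below the hinge at the top edge, so the moment about the hinge is M = F × 2.59412 = 69.9374 × 2.59412 = 181.426 kN·m.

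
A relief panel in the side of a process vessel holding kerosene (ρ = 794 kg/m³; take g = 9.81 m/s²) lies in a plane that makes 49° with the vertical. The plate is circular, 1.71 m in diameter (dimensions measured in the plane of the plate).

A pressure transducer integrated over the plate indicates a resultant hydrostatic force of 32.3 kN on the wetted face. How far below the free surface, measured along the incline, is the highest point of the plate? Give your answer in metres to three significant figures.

γ = ρg = 794 × 9.81 / 1000 = 7.78914 kN/m³.
A = π(0.855)² = 2.29658 m².
From F = γ·h_c·A, the centroid depth is h_c = 32.3/(7.78914 × 2.29658) = 1.80564 m.
The plate makes 49° with the vertical, i.e. θ = 90° − 49° = 41° to the horizontal. Measuring y along the incline from the free-surface line, vertical depth h = y·sinθ with sinθ = 0.656059.
Along the incline, y_c = h_c/sinθ = 1.80564/0.656059 = 2.75225 m.
The centroid is at the centre, 0.855 m below the top of the plate, so the highest point sits at y_top = 2.75225 − 0.855 = 1.89725 m along the incline.

y_top ≈ 1.90 m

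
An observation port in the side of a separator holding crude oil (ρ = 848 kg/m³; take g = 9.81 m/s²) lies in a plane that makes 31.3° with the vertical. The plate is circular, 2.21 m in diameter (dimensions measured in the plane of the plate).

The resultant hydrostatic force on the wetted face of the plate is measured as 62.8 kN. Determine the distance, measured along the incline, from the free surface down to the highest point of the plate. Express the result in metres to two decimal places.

y_top ≈ 1.20 m

γ = ρg = 848 × 9.81 / 1000 = 8.31888 kN/m³.
A = π(1.105)² = 3.83596 m².
From F = γ·h_c·A, the centroid depth is h_c = 62.8/(8.31888 × 3.83596) = 1.96798 m.
The plate makes 31.3° with the vertical, i.e. θ = 90° − 31.3° = 58.7° to the horizontal. Measuring y along the incline from the free-surface line, vertical depth h = y·sinθ with sinθ = 0.854459.
Along the incline, y_c = h_c/sinθ = 1.96798/0.854459 = 2.30319 m.
The centroid is at the centre, 1.105 m below the top of the plate, so the highest point sits at y_top = 2.30319 − 1.105 = 1.19819 m along the incline.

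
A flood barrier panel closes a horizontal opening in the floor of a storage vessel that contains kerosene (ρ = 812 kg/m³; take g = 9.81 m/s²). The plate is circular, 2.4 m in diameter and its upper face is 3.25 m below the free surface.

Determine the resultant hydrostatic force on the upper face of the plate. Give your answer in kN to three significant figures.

F ≈ 117 kN

γ = ρg = 812 × 9.81 / 1000 = 7.96572 kN/m³.
The plate is horizontal, so pressure is uniform at p = γ·h = 7.96572 × 3.25 = 25.8886 kN/m².
A = π(1.2)² = 4.52389 m².
F = p·A = 25.8886 × 4.52389 = 117.117 kN.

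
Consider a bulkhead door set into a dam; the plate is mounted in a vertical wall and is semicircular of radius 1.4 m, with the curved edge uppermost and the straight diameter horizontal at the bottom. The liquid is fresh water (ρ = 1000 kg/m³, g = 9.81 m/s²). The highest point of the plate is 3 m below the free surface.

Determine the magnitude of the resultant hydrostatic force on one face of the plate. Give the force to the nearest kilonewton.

γ = ρg = 1000 × 9.81 = 9810 N/m³ = 9.81 kN/m³.
The centroid lies 4r/(3π) = 0.594178 m above the diameter, so r − 4r/(3π) = 1.4 − 0.594178 = 0.805822 m below the topmost point, so the centroid depth is h_c = 3 + 0.805822 = 3.80582 m.
A = πr²/2 = π × 1.4²/2 = 3.07876 m².
Resultant F = γ·h_c·A = 9.81 × 3.80582 × 3.07876 = 114.946 kN.

F ≈ 115 kN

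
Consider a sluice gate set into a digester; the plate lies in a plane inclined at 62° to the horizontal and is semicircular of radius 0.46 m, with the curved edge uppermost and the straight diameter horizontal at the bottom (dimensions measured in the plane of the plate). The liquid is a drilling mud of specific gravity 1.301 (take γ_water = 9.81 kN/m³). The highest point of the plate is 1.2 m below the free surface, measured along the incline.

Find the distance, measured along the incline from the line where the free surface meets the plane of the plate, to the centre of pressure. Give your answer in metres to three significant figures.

y_p = 1.47 m

γ = 1.301 × 9.81 = 12.76281 kN/m³.
Let θ = 62° be the plate's angle to the horizontal; measure y along the incline from where the plane meets the free surface. Vertical depth h = y·sinθ with sinθ = 0.882948.
The centroid lies 4r/(3π) = 0.19523 m above the diameter, so r − 4r/(3π) = 0.46 − 0.19523 = 0.26477 m below the topmost point, so y_c = 1.2 + 0.26477 = 1.46477 m and h_c = 1.46477 × 0.882948 = 1.29332 m.
A = πr²/2 = π × 0.46²/2 = 0.332381 m².
Resultant F = γ·h_c·A = 12.76281 × 1.29332 × 0.332381 = 5.48641 kN.
I_c = (π/8 − 8/(9π))·r⁴ = 0.109757 × 0.46⁴ = 0.00491432 m⁴.
Centre of pressure: y_p = y_c + I_c/(y_c·A) = 1.46477 + 0.00491432/(1.46477 × 0.332381) = 1.46477 + 0.0100939 = 1.47486 m along the plane.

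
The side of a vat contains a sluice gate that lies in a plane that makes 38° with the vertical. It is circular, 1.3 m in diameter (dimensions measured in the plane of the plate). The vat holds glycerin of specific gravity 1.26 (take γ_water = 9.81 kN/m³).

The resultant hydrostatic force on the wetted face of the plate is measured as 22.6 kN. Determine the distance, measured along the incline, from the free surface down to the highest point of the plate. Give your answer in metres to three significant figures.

γ = 1.26 × 9.81 = 12.3606 kN/m³.
A = π(0.65)² = 1.32732 m².
From F = γ·h_c·A, the centroid depth is h_c = 22.6/(12.3606 × 1.32732) = 1.37751 m.
The plate makes 38° with the vertical, i.e. θ = 90° − 38° = 52° to the horizontal. Measuring y along the incline from the free-surface line, vertical depth h = y·sinθ with sinθ = 0.788011.
Along the incline, y_c = h_c/sinθ = 1.37751/0.788011 = 1.74808 m.
The centroid is at the centre, 0.65 m below the top of the plate, so the highest point sits at y_top = 1.74808 − 0.65 = 1.09808 m along the incline.

y_top ≈ 1.10 m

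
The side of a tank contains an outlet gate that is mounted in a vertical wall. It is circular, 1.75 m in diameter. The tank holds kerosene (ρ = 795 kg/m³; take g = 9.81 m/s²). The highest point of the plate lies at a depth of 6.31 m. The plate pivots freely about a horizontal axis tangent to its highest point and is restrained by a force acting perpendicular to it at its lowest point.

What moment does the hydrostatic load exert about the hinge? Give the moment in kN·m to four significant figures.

M ≈ 121.5 kN·m

γ = ρg = 795 × 9.81 / 1000 = 7.79895 kN/m³.
The centroid is at the centre, 0.875 m below the top of the plate, so the centroid depth is h_c = 6.31 + 0.875 = 7.185 m.
A = π(0.875)² = 2.40528 m².
Resultant F = γ·h_c·A = 7.79895 × 7.185 × 2.40528 = 134.781 kN.
I_c = πr⁴/4 = π × 0.875⁴/4 = 0.460386 m⁴.
Centre of pressure: y_p = y_c + I_c/(y_c·A) = 7.185 + 0.460386/(7.185 × 2.40528) = 7.185 + 0.0266397 = 7.21164 m along the plane.
The resultant acts 0.875 + 0.0266397 = 0.90164 m (along the plate) below the hinge at the top edge, so the moment about the hinge is M = F × 0.90164 = 134.781 × 0.90164 = 121.524 kN·m.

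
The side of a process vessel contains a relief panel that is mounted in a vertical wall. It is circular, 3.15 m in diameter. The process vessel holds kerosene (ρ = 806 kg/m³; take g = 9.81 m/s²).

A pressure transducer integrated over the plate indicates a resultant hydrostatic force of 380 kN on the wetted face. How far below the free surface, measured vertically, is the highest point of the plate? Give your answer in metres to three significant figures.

γ = ρg = 806 × 9.81 / 1000 = 7.90686 kN/m³.
A = π(1.575)² = 7.79311 m².
From F = γ·h_c·A, the centroid depth is h_c = 380/(7.90686 × 7.79311) = 6.16693 m.
The centroid is at the centre, 1.575 m below the top of the plate, so the highest point sits at h_top = 6.16693 − 1.575 = 4.59193 m below the surface.

d_top ≈ 4.59 m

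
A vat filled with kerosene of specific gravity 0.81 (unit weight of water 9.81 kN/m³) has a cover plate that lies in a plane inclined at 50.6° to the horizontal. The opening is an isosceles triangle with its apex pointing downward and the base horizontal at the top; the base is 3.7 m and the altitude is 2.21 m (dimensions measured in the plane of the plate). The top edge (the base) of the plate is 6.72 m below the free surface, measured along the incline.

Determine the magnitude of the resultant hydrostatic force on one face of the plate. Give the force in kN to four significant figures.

F ≈ 187.2 kN

γ = 0.81 × 9.81 = 7.9461 kN/m³.
Let θ = 50.6° be the plate's angle to the horizontal; measure y along the incline from where the plane meets the free surface. Vertical depth h = y·sinθ with sinθ = 0.772734.
With the apex down, the centroid sits h/3 = 2.21/3 = 0.736667 m below the base (the top edge), so y_c = 6.72 + 0.736667 = 7.45667 m and h_c = 7.45667 × 0.772734 = 5.76202 m.
A = ½ × 3.7 × 2.21 = 4.0885 m².
Resultant F = γ·h_c·A = 7.9461 × 5.76202 × 4.0885 = 187.194 kN.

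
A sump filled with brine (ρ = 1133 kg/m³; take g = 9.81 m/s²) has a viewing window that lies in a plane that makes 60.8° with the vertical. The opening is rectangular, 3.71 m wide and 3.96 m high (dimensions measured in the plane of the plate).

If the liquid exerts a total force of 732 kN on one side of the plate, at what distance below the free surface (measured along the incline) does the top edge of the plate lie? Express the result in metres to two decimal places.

y_top ≈ 7.21 m

γ = ρg = 1133 × 9.81 / 1000 = 11.11473 kN/m³.
A = 3.71 × 3.96 = 14.6916 m².
From F = γ·h_c·A, the centroid depth is h_c = 732/(11.11473 × 14.6916) = 4.48274 m.
The plate makes 60.8° with the vertical, i.e. θ = 90° − 60.8° = 29.2° to the horizontal. Measuring y along the incline from the free-surface line, vertical depth h = y·sinθ with sinθ = 0.487860.
Along the incline, y_c = h_c/sinθ = 4.48274/0.487860 = 9.18858 m.
The centroid lies 3.96/2 = 1.98 m below the top edge, so the top edge sits at y_top = 9.18858 − 1.98 = 7.20858 m along the incline.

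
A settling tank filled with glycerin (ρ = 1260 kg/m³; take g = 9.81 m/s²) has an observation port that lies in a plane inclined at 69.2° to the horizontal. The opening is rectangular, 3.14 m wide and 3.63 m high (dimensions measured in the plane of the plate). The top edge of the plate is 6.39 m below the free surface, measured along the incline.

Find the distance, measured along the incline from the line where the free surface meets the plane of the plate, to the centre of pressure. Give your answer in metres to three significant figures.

γ = ρg = 1260 × 9.81 / 1000 = 12.3606 kN/m³.
Let θ = 69.2° be the plate's angle to the horizontal; measure y along the incline from where the plane meets the free surface. Vertical depth h = y·sinθ with sinθ = 0.934826.
The centroid lies 3.63/2 = 1.815 m below the top edge, so y_c = 6.39 + 1.815 = 8.205 m and h_c = 8.205 × 0.934826 = 7.67025 m.
A = 3.14 × 3.63 = 11.3982 m².
Resultant F = γ·h_c·A = 12.3606 × 7.67025 × 11.3982 = 1080.65 kN.
I_c = b·h³/12 = 3.14 × 3.63³/12 = 12.5161 m⁴.
Centre of pressure: y_p = y_c + I_c/(y_c·A) = 8.205 + 12.5161/(8.205 × 11.3982) = 8.205 + 0.13383 = 8.33883 m along the plane.

y_p = 8.34 m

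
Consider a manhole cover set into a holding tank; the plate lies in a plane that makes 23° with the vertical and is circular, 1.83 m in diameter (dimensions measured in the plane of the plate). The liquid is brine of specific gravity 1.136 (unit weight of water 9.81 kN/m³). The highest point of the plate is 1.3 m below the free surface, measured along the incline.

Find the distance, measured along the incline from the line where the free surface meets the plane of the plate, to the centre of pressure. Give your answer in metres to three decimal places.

γ = 1.136 × 9.81 = 11.14416 kN/m³.
The plate makes 23° with the vertical, i.e. θ = 90° − 23° = 67° to the horizontal. Measuring y along the incline from the free-surface line, vertical depth h = y·sinθ with sinθ = 0.920505.
The centroid is at the centre, 0.915 m below the top of the plate, so y_c = 1.3 + 0.915 = 2.215 m and h_c = 2.215 × 0.920505 = 2.03892 m.
A = π(0.915)² = 2.63022 m².
Resultant F = γ·h_c·A = 11.14416 × 2.03892 × 2.63022 = 59.764 kN.
I_c = πr⁴/4 = π × 0.915⁴/4 = 0.550521 m⁴.
Centre of pressure: y_p = y_c + I_c/(y_c·A) = 2.215 + 0.550521/(2.215 × 2.63022) = 2.215 + 0.0944948 = 2.30949 m along the plane.

y_p = 2.309 m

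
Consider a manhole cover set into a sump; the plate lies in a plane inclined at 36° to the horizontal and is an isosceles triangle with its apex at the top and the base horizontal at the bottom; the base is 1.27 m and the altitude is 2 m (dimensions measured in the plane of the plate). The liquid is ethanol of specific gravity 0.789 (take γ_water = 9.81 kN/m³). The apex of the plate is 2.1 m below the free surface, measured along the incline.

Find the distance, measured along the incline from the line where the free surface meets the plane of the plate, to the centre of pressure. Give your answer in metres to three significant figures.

y_p = 3.50 m

γ = 0.789 × 9.81 = 7.74009 kN/m³.
Let θ = 36° be the plate's angle to the horizontal; measure y along the incline from where the plane meets the free surface. Vertical depth h = y·sinθ with sinθ = 0.587785.
With the apex up, the centroid sits 2h/3 = 2 × 2/3 = 1.33333 m below the apex, so y_c = 2.1 + 1.33333 = 3.43333 m and h_c = 3.43333 × 0.587785 = 2.01806 m.
A = ½ × 1.27 × 2 = 1.27 m².
Resultant F = γ·h_c·A = 7.74009 × 2.01806 × 1.27 = 19.8374 kN.
I_c = b·h³/36 = 1.27 × 2³/36 = 0.282222 m⁴.
Centre of pressure: y_p = y_c + I_c/(y_c·A) = 3.43333 + 0.282222/(3.43333 × 1.27) = 3.43333 + 0.0647249 = 3.49805 m along the plane.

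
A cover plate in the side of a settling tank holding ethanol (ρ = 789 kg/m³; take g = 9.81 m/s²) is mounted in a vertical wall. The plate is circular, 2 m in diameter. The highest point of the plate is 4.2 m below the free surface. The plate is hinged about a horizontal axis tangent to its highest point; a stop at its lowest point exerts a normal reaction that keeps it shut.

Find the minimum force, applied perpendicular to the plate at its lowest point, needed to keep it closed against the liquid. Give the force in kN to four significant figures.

P ≈ 66.26 kN

γ = ρg = 789 × 9.81 / 1000 = 7.74009 kN/m³.
The centroid is at the centre, 1 m below the top of the plate, so the centroid depth is h_c = 4.2 + 1 = 5.2 m.
A = π(1)² = 3.14159 m².
Resultant F = γ·h_c·A = 7.74009 × 5.2 × 3.14159 = 126.444 kN.
I_c = πr⁴/4 = π × 1⁴/4 = 0.785398 m⁴.
Centre of pressure: y_p = y_c + I_c/(y_c·A) = 5.2 + 0.785398/(5.2 × 3.14159) = 5.2 + 0.048077 = 5.24808 m along the plane.
The resultant acts 1 + 0.048077 = 1.04808 m (along the plate) below the hinge at the top edge, so the moment about the hinge is M = F × 1.04808 = 126.444 × 1.04808 = 132.523 kN·m.
A normal force at the bottom, 2 m from the hinge, must supply this moment: P = 132.523/2 = 66.2615 kN.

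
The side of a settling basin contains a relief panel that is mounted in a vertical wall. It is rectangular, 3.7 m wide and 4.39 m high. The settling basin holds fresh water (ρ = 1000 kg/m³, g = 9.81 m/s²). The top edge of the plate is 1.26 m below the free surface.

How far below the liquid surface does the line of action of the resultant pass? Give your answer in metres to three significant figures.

h_p = 3.92 m

γ = ρg = 1000 × 9.81 = 9810 N/m³ = 9.81 kN/m³.
The centroid lies 4.39/2 = 2.195 m below the top edge, so the centroid depth is h_c = 1.26 + 2.195 = 3.455 m.
A = 3.7 × 4.39 = 16.243 m².
Resultant F = γ·h_c·A = 9.81 × 3.455 × 16.243 = 550.533 kN.
I_c = b·h³/12 = 3.7 × 4.39³/12 = 26.0864 m⁴.
Centre of pressure: y_p = y_c + I_c/(y_c·A) = 3.455 + 26.0864/(3.455 × 16.243) = 3.455 + 0.464836 = 3.91984 m along the plane.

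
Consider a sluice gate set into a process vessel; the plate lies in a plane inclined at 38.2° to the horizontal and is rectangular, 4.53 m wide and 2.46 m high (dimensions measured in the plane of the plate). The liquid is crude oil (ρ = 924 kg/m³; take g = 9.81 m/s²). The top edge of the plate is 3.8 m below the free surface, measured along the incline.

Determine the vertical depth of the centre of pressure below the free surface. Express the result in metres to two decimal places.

γ = ρg = 924 × 9.81 / 1000 = 9.06444 kN/m³.
Let θ = 38.2° be the plate's angle to the horizontal; measure y along the incline from where the plane meets the free surface. Vertical depth h = y·sinθ with sinθ = 0.618408.
The centroid lies 2.46/2 = 1.23 m below the top edge, so y_c = 3.8 + 1.23 = 5.03 m and h_c = 5.03 × 0.618408 = 3.11059 m.
A = 4.53 × 2.46 = 11.1438 m².
Resultant F = γ·h_c·A = 9.06444 × 3.11059 × 11.1438 = 314.208 kN.
I_c = b·h³/12 = 4.53 × 2.46³/12 = 5.61982 m⁴.
Centre of pressure: y_p = y_c + I_c/(y_c·A) = 5.03 + 5.61982/(5.03 × 11.1438) = 5.03 + 0.100258 = 5.13026 m along the plane.
Vertically, h_p = y_p·sinθ = 5.13026 × 0.618408 = 3.17259 m.

h_p = 3.17 m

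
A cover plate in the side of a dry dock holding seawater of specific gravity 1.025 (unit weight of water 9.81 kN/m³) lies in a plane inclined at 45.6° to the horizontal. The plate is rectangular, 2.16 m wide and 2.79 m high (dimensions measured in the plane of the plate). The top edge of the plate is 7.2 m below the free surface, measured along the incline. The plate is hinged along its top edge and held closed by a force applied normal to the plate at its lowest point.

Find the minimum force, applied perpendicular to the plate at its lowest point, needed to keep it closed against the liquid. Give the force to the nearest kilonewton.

γ = 1.025 × 9.81 = 10.05525 kN/m³.
Let θ = 45.6° be the plate's angle to the horizontal; measure y along the incline from where the plane meets the free surface. Vertical depth h = y·sinθ with sinθ = 0.714473.
The centroid lies 2.79/2 = 1.395 m below the top edge, so y_c = 7.2 + 1.395 = 8.595 m and h_c = 8.595 × 0.714473 = 6.1409 m.
A = 2.16 × 2.79 = 6.0264 m².
Resultant F = γ·h_c·A = 10.05525 × 6.1409 × 6.0264 = 372.12 kN.
I_c = b·h³/12 = 2.16 × 2.79³/12 = 3.90918 m⁴.
Centre of pressure: y_p = y_c + I_c/(y_c·A) = 8.595 + 3.90918/(8.595 × 6.0264) = 8.595 + 0.0754713 = 8.67047 m along the plane.
The resultant acts 1.395 + 0.0754713 = 1.47047 m (along the plate) below the hinge at the top edge, so the moment about the hinge is M = F × 1.47047 = 372.12 × 1.47047 = 547.191 kN·m.
A normal force at the bottom, 2.79 m from the hinge, must supply this moment: P = 547.191/2.79 = 196.126 kN.

P ≈ 196 kN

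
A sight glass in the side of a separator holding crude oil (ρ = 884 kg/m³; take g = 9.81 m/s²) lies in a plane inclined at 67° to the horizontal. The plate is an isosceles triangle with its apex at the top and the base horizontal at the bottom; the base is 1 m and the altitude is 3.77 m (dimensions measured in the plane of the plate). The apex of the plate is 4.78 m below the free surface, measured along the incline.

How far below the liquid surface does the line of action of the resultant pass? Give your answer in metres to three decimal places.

γ = ρg = 884 × 9.81 / 1000 = 8.67204 kN/m³.
Let θ = 67° be the plate's angle to the horizontal; measure y along the incline from where the plane meets the free surface. Vertical depth h = y·sinθ with sinθ = 0.920505.
With the apex up, the centroid sits 2h/3 = 2 × 3.77/3 = 2.51333 m below the apex, so y_c = 4.78 + 2.51333 = 7.29333 m and h_c = 7.29333 × 0.920505 = 6.71355 m.
A = ½ × 1 × 3.77 = 1.885 m².
Resultant F = γ·h_c·A = 8.67204 × 6.71355 × 1.885 = 109.745 kN.
I_c = b·h³/36 = 1 × 3.77³/36 = 1.48841 m⁴.
Centre of pressure: y_p = y_c + I_c/(y_c·A) = 7.29333 + 1.48841/(7.29333 × 1.885) = 7.29333 + 0.108264 = 7.40159 m along the plane.
Vertically, h_p = y_p·sinθ = 7.40159 × 0.920505 = 6.8132 m.

h_p = 6.813 m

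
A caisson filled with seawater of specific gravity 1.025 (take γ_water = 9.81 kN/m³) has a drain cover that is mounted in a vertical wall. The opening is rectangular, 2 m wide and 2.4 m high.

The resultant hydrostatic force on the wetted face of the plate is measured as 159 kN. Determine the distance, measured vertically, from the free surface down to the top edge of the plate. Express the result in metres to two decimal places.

d_top ≈ 2.09 m

γ = 1.025 × 9.81 = 10.05525 kN/m³.
A = 2 × 2.4 = 4.8 m².
From F = γ·h_c·A, the centroid depth is h_c = 159/(10.05525 × 4.8) = 3.2943 m.
The centroid lies 2.4/2 = 1.2 m below the top edge, so the top edge sits at h_top = 3.2943 − 1.2 = 2.0943 m below the surface.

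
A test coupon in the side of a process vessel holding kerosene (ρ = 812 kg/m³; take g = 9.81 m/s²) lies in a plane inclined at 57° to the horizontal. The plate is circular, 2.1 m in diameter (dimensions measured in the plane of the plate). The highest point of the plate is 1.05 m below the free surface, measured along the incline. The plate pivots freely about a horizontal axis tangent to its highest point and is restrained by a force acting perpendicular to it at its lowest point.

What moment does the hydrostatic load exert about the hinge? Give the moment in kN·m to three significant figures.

γ = ρg = 812 × 9.81 / 1000 = 7.96572 kN/m³.
Let θ = 57° be the plate's angle to the horizontal; measure y along the incline from where the plane meets the free surface. Vertical depth h = y·sinθ with sinθ = 0.838671.
The centroid is at the centre, 1.05 m below the top of the plate, so y_c = 1.05 + 1.05 = 2.1 m and h_c = 2.1 × 0.838671 = 1.76121 m.
A = π(1.05)² = 3.46361 m².
Resultant F = γ·h_c·A = 7.96572 × 1.76121 × 3.46361 = 48.592 kN.
I_c = πr⁴/4 = π × 1.05⁴/4 = 0.954656 m⁴.
Centre of pressure: y_p = y_c + I_c/(y_c·A) = 2.1 + 0.954656/(2.1 × 3.46361) = 2.1 + 0.13125 = 2.23125 m along the plane.
The resultant acts 1.05 + 0.13125 = 1.18125 m (along the plate) below the hinge at the top edge, so the moment about the hinge is M = F × 1.18125 = 48.592 × 1.18125 = 57.3993 kN·m.

M ≈ 57.4 kN·m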